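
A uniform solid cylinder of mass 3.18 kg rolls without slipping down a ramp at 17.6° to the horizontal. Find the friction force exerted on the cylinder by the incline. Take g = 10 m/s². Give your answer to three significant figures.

The moment of inertia is (1/2)MR², giving k ≡ I/(MR²) = 0.5.
Along the incline Mg sinθ − f = Ma, and torque about the center fR = Iα = kMR²(a/R) gives f = kMa.
Combining, a = g sinθ/(1+k) and f = kMa = kMg sinθ/(1+k).
f = 0.5 × 3.18 × 10 × sin17.6° / 1.5 ≈ 3.21 N.

f ≈ 3.21 N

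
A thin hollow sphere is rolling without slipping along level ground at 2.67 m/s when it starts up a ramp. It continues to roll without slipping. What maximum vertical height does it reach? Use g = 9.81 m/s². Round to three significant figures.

With I = (2/3)MR², the ratio k = I/(MR²) is 2/3.
The rolling condition ω = v/R makes the rotational term ½I(v/R)² = ½kMv², so KE_total = ½(1+k)Mv² = (5/6)Mv².
At the top the kinetic energy is zero, so (5/6)Mv₀² = Mgh.
Thus h = (1+k)v₀²/(2g) = 1.667 × 2.67² / (2 × 9.81) ≈ 0.606 m.

h ≈ 0.606 m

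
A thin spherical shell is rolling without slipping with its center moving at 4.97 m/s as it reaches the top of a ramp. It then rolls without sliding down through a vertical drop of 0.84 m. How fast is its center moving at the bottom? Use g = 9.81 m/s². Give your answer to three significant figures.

Here I = (2/3)MR², so the shape factor k = I/(MR²) = 2/3.
Pure rolling means v = ωR; then KE = ½Mv² + ½I(v/R)² = ½(1+k)Mv² = (5/6)Mv².
Conserving energy between top and bottom: (5/6)Mv² = (5/6)Mv₀² + Mgh, hence v² = v₀² + 2gh/(1+k).
v = √(4.97² + 2×9.81×0.84/1.667) = √34.59 ≈ 5.88 m/s.

v ≈ 5.88 m/s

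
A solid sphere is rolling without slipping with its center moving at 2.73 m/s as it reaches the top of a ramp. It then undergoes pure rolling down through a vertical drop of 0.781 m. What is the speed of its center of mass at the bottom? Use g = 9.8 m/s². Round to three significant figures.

The moment of inertia is (2/5)MR², giving k ≡ I/(MR²) = 0.4.
Since it rolls without slipping, ω = v/R and KE = ½Mv² + ½Iω² = ½(1+k)Mv² = (7/10)Mv².
Conserving energy between top and bottom: (7/10)Mv² = (7/10)Mv₀² + Mgh, hence v² = v₀² + 2gh/(1+k).
v = √(2.73² + 2×9.8×0.781/1.4) = √18.39 ≈ 4.29 m/s.

v ≈ 4.29 m/s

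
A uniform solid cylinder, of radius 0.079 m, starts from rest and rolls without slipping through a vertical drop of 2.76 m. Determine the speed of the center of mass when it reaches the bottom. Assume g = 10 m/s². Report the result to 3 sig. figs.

Here I = (1/2)MR², so the shape factor k = I/(MR²) = 0.5.
Pure rolling means v = ωR; then KE = ½Mv² + ½I(v/R)² = ½(1+k)Mv² = (3/4)Mv².
Setting Mgh = (3/4)Mv² gives v = √(2gh/(1+k)) = √(2·10·2.76/1.5) ≈ 6.07 m/s.

v ≈ 6.07 m/s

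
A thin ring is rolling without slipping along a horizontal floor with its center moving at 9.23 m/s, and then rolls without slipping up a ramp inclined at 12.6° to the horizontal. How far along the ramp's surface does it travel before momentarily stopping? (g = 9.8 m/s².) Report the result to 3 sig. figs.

d ≈ 39.9 m

With I = MR², the ratio k = I/(MR²) is 1.
Pure rolling means v = ωR; then KE = ½Mv² + ½I(v/R)² = ½(1+k)Mv² = Mv².
Setting this equal to Mgh gives the vertical rise h = (1+k)v₀²/(2g) = 2×9.23²/(2×9.8) = 8.693 m.
Along the incline, d = h/sinθ = 8.693/sin12.6° ≈ 39.9 m.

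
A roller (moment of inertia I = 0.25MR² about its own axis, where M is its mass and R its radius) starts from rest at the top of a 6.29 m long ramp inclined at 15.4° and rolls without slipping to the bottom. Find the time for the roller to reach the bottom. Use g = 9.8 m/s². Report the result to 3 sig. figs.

Here I = 0.25MR², so the shape factor k = I/(MR²) = 0.25.
Along the incline Mg sinθ − f = Ma, and torque about the center fR = Iα = kMR²(a/R) gives f = kMa.
Hence a = g sinθ/(1+k) = 9.8×sin15.4°/1.25 = 2.082 m/s².
Starting from rest, L = ½at², so t = √(2L/a) = √(2×6.29/2.082) ≈ 2.46 s.

t ≈ 2.46 s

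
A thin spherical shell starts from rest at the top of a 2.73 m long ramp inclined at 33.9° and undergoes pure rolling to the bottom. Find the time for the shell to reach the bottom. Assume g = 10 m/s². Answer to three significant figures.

The moment of inertia is (2/3)MR², giving k ≡ I/(MR²) = 2/3.
Newton's second law down the slope: Mg sinθ − f = Ma. The torque equation fR = Iα (with α = a/R) gives f = kMa.
Hence a = g sinθ/(1+k) = 10×sin33.9°/1.667 = 3.346 m/s².
Starting from rest, L = ½at², so t = √(2L/a) = √(2×2.73/3.346) ≈ 1.28 s.

t ≈ 1.28 s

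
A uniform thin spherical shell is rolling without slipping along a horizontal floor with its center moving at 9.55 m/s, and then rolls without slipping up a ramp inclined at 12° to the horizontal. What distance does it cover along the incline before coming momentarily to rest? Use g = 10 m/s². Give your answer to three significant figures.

With I = (2/3)MR², the ratio k = I/(MR²) is 2/3.
The rolling condition ω = v/R makes the rotational term ½I(v/R)² = ½kMv², so KE_total = ½(1+k)Mv² = (5/6)Mv².
Setting this equal to Mgh gives the vertical rise h = (1+k)v₀²/(2g) = 1.667×9.55²/(2×10) = 7.6 m.
Along the incline, d = h/sinθ = 7.6/sin12° ≈ 36.6 m.

d ≈ 36.6 m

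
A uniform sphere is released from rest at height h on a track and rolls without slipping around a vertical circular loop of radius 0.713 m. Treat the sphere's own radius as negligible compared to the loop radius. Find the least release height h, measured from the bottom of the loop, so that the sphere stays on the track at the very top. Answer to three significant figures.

h_min ≈ 1.93 m

The moment of inertia is (2/5)MR², giving k ≡ I/(MR²) = 0.4.
At the top of the loop, the minimum-contact condition is Mg = Mv_top²/r, so v_top² = gr.
With ω = v/R, the kinetic energy at speed v is ½(1+k)Mv² = (7/10)Mv².
Energy conservation from release (height h) to the top (height 2r): Mgh = Mg(2r) + (7/10)M·gr.
Thus h_min = 2r + (1+k)r/2 = r(2 + 1.4/2) = 0.713 × 2.7 ≈ 1.93 m.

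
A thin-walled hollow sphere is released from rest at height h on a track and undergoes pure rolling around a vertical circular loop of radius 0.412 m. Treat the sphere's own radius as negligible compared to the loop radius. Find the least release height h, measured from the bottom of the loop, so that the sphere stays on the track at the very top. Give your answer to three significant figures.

h_min ≈ 1.17 m

With I = (2/3)MR², the ratio k = I/(MR²) is 2/3.
At the top of the loop, the minimum-contact condition is Mg = Mv_top²/r, so v_top² = gr.
With ω = v/R, the kinetic energy at speed v is ½(1+k)Mv² = (5/6)Mv².
Energy conservation from release (height h) to the top (height 2r): Mgh = Mg(2r) + (5/6)M·gr.
Thus h_min = 2r + (1+k)r/2 = r(2 + 1.667/2) = 0.412 × 2.833 ≈ 1.17 m.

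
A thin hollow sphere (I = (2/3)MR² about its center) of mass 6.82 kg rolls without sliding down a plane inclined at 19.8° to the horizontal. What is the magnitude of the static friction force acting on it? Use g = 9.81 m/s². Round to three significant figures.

The moment of inertia is (2/3)MR², giving k ≡ I/(MR²) = 2/3.
Newton's second law down the slope: Mg sinθ − f = Ma. The torque equation fR = Iα (with α = a/R) gives f = kMa.
Combining, a = g sinθ/(1+k) and f = kMa = kMg sinθ/(1+k).
f = (2/3) × 6.82 × 9.81 × sin19.8° / 1.667 ≈ 9.07 N.

f ≈ 9.07 N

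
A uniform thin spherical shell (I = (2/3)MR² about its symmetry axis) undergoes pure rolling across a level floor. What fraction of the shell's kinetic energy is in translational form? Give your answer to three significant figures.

The moment of inertia is (2/3)MR², giving k ≡ I/(MR²) = 2/3.
With ω = v/R, KE_trans = ½Mv² and KE_rot = ½Iω² = ½kMv², so KE_total = ½(1+k)Mv².
The translational fraction is therefore 1/(1+k) = 1/1.667 ≈ 0.600.

fraction ≈ 0.600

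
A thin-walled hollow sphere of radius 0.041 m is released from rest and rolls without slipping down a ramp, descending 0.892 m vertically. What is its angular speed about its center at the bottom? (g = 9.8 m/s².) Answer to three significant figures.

The moment of inertia is (2/3)MR², giving k ≡ I/(MR²) = 2/3.
The rolling condition ω = v/R makes the rotational term ½I(v/R)² = ½kMv², so KE_total = ½(1+k)Mv² = (5/6)Mv².
Energy conservation Mgh = ½(1+k)Mv² gives v = √(2gh/(1+k)) = √(2 × 9.8 × 0.892 / 1.667) = 3.239 m/s.
Then ω = v/R = 3.239 / 0.041 ≈ 79.0 rad/s.

ω ≈ 79.0 rad/s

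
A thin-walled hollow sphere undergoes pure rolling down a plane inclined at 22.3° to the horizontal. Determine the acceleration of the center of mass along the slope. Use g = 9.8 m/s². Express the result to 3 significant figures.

a ≈ 2.23 m/s²

For this body I = (2/3)MR², i.e. k = I/(MR²) = 2/3.
Newton's second law down the slope: Mg sinθ − f = Ma. The torque equation fR = Iα (with α = a/R) gives f = kMa.
Eliminating f: Mg sinθ = (1+k)Ma, so a = g sinθ/(1+k) = 9.8 × sin22.3° / 1.667 ≈ 2.23 m/s².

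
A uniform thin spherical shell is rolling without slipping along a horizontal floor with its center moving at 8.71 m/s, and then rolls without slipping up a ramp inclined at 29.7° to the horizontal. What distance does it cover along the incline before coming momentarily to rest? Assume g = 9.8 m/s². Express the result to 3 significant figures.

Here I = (2/3)MR², so the shape factor k = I/(MR²) = 2/3.
Rolling without slipping gives ω = v/R, so the total kinetic energy is ½Mv² + ½Iω² = ½(1+k)Mv² = (5/6)Mv².
Setting this equal to Mgh gives the vertical rise h = (1+k)v₀²/(2g) = 1.667×8.71²/(2×9.8) = 6.451 m.
Along the incline, d = h/sinθ = 6.451/sin29.7° ≈ 13.0 m.

d ≈ 13.0 m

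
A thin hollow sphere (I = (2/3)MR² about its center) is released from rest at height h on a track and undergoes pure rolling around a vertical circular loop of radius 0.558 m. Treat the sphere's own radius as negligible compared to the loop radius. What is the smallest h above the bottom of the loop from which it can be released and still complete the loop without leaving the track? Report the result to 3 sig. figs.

h_min ≈ 1.58 m

For this body I = (2/3)MR², i.e. k = I/(MR²) = 2/3.
At the top of the loop, the minimum-contact condition is Mg = Mv_top²/r, so v_top² = gr.
With ω = v/R, the kinetic energy at speed v is ½(1+k)Mv² = (5/6)Mv².
Energy conservation from release (height h) to the top (height 2r): Mgh = Mg(2r) + (5/6)M·gr.
Thus h_min = 2r + (1+k)r/2 = r(2 + 1.667/2) = 0.558 × 2.833 ≈ 1.58 m.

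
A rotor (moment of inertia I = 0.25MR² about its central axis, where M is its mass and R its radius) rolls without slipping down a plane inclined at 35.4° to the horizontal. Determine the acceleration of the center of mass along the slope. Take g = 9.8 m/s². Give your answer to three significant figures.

a ≈ 4.54 m/s²

With I = 0.25MR², the ratio k = I/(MR²) is 0.25.
Newton's second law down the slope: Mg sinθ − f = Ma. The torque equation fR = Iα (with α = a/R) gives f = kMa.
Eliminating f: Mg sinθ = (1+k)Ma, so a = g sinθ/(1+k) = 9.8 × sin35.4° / 1.25 ≈ 4.54 m/s².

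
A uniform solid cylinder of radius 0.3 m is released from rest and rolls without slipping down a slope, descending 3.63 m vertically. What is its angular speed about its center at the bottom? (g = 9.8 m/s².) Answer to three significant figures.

ω ≈ 23.0 rad/s

For this body I = (1/2)MR², i.e. k = I/(MR²) = 0.5.
The rolling condition ω = v/R makes the rotational term ½I(v/R)² = ½kMv², so KE_total = ½(1+k)Mv² = (3/4)Mv².
Energy conservation Mgh = ½(1+k)Mv² gives v = √(2gh/(1+k)) = √(2 × 9.8 × 3.63 / 1.5) = 6.887 m/s.
Then ω = v/R = 6.887 / 0.3 ≈ 23.0 rad/s.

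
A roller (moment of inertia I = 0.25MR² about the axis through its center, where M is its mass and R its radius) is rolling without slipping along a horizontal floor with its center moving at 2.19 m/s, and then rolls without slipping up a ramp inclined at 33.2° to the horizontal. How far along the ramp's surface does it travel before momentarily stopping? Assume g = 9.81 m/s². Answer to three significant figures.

With I = 0.25MR², the ratio k = I/(MR²) is 0.25.
Rolling without slipping gives ω = v/R, so the total kinetic energy is ½Mv² + ½Iω² = ½(1+k)Mv² = (5/8)Mv².
Setting this equal to Mgh gives the vertical rise h = (1+k)v₀²/(2g) = 1.25×2.19²/(2×9.81) = 0.3056 m.
Along the incline, d = h/sinθ = 0.3056/sin33.2° ≈ 0.558 m.

d ≈ 0.558 m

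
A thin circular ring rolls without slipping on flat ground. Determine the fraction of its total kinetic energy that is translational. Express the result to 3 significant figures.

fraction ≈ 0.500

The moment of inertia is MR², giving k ≡ I/(MR²) = 1.
With ω = v/R, KE_trans = ½Mv² and KE_rot = ½Iω² = ½kMv², so KE_total = ½(1+k)Mv².
The translational fraction is therefore 1/(1+k) = 1/2 ≈ 0.500.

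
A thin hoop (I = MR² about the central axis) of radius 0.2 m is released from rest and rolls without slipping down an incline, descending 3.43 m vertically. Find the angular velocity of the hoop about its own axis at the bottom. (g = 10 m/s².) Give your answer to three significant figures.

The moment of inertia is MR², giving k ≡ I/(MR²) = 1.
Rolling without slipping gives ω = v/R, so the total kinetic energy is ½Mv² + ½Iω² = ½(1+k)Mv² = Mv².
Energy conservation Mgh = ½(1+k)Mv² gives v = √(2gh/(1+k)) = √(2 × 10 × 3.43 / 2) = 5.857 m/s.
The angular speed follows from ω = v/R = 5.857/0.2 ≈ 29.3 rad/s.

ω ≈ 29.3 rad/s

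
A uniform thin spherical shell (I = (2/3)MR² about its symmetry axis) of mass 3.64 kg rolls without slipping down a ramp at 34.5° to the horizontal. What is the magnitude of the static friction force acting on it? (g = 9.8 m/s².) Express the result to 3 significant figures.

f ≈ 8.08 N

The moment of inertia is (2/3)MR², giving k ≡ I/(MR²) = 2/3.
Along the incline Mg sinθ − f = Ma, and torque about the center fR = Iα = kMR²(a/R) gives f = kMa.
Combining, a = g sinθ/(1+k) and f = kMa = kMg sinθ/(1+k).
f = (2/3) × 3.64 × 9.8 × sin34.5° / 1.667 ≈ 8.08 N.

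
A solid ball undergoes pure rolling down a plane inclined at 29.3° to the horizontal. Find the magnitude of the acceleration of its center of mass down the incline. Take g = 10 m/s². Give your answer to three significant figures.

a ≈ 3.50 m/s²

For this body I = (2/5)MR², i.e. k = I/(MR²) = 0.4.
Translational: Mg sinθ − f = Ma. Rotational about the CM: fR = Iα = kMRa, so f = kMa.
Eliminating f: Mg sinθ = (1+k)Ma, so a = g sinθ/(1+k) = 10 × sin29.3° / 1.4 ≈ 3.50 m/s².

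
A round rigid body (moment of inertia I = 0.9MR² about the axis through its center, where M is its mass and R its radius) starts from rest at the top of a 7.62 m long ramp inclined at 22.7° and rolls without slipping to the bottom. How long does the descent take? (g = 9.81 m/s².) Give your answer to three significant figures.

t ≈ 2.77 s

With I = 0.9MR², the ratio k = I/(MR²) is 0.9.
Along the incline Mg sinθ − f = Ma, and torque about the center fR = Iα = kMR²(a/R) gives f = kMa.
Hence a = g sinθ/(1+k) = 9.81×sin22.7°/1.9 = 1.992 m/s².
With constant a from rest, t = √(2L/a) = √(2·7.62/1.992) ≈ 2.77 s.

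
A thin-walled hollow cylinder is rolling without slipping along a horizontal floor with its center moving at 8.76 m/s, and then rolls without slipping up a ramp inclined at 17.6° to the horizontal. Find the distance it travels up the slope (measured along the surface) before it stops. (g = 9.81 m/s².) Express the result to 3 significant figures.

Here I = MR², so the shape factor k = I/(MR²) = 1.
Rolling without slipping gives ω = v/R, so the total kinetic energy is ½Mv² + ½Iω² = ½(1+k)Mv² = Mv².
Setting this equal to Mgh gives the vertical rise h = (1+k)v₀²/(2g) = 2×8.76²/(2×9.81) = 7.822 m.
The distance along the slope is d = h/sinθ = 7.822/sin17.6° ≈ 25.9 m.

d ≈ 25.9 m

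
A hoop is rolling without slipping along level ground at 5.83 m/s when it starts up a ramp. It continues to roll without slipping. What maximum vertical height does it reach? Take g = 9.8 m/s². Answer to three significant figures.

h ≈ 3.47 m

For this body I = MR², i.e. k = I/(MR²) = 1.
The rolling condition ω = v/R makes the rotational term ½I(v/R)² = ½kMv², so KE_total = ½(1+k)Mv² = Mv².
At the top the kinetic energy is zero, so Mv₀² = Mgh.
Thus h = (1+k)v₀²/(2g) = 2 × 5.83² / (2 × 9.8) ≈ 3.47 m.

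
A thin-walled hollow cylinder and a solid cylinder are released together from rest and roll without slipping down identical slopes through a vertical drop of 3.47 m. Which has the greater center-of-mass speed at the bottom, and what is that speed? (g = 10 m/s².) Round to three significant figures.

the solid cylinder, at v ≈ 6.80 m/s

For rolling without slipping, Mgh = ½(1+k)Mv² where k = I/(MR²), so v = √(2gh/(1+k)).
Thin-walled hollow cylinder: k = 1, giving v = √(2×10×3.47/2) = 5.891 m/s.
Solid cylinder: k = 0.5, giving v = √(2×10×3.47/1.5) = 6.802 m/s.
The smaller k wins: the solid cylinder, at ≈ 6.80 m/s.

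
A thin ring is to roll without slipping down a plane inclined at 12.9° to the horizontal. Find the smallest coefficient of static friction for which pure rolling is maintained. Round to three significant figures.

Here I = MR², so the shape factor k = I/(MR²) = 1.
Along the incline Mg sinθ − f = Ma, and torque about the center fR = Iα = kMR²(a/R) gives f = kMa.
These give a = g sinθ/(1+k) and the required friction f = kMg sinθ/(1+k).
With N = Mg cosθ, the no-slip condition f ≤ μN gives μ_min = f/N = k tanθ/(1+k).
μ_min = 1 × tan12.9° / 2 ≈ 0.115.

μ_min ≈ 0.115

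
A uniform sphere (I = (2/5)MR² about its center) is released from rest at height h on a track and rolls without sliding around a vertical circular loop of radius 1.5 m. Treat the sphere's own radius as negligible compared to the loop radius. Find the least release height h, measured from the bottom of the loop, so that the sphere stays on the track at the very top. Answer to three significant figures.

Here I = (2/5)MR², so the shape factor k = I/(MR²) = 0.4.
At the top, contact is just lost when gravity alone supplies the centripetal force: Mg = Mv_top²/r, i.e. v_top² = gr.
With ω = v/R, the kinetic energy at speed v is ½(1+k)Mv² = (7/10)Mv².
Energy conservation from release (height h) to the top (height 2r): Mgh = Mg(2r) + (7/10)M·gr.
Thus h_min = 2r + (1+k)r/2 = r(2 + 1.4/2) = 1.5 × 2.7 ≈ 4.05 m.

h_min ≈ 4.05 m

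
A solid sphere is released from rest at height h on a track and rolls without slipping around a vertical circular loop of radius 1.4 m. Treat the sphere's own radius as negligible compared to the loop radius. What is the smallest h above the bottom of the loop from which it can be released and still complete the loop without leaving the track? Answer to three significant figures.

h_min ≈ 3.78 m

The moment of inertia is (2/5)MR², giving k ≡ I/(MR²) = 0.4.
At the top, contact is just lost when gravity alone supplies the centripetal force: Mg = Mv_top²/r, i.e. v_top² = gr.
With ω = v/R, the kinetic energy at speed v is ½(1+k)Mv² = (7/10)Mv².
Energy conservation from release (height h) to the top (height 2r): Mgh = Mg(2r) + (7/10)M·gr.
Thus h_min = 2r + (1+k)r/2 = r(2 + 1.4/2) = 1.4 × 2.7 ≈ 3.78 m.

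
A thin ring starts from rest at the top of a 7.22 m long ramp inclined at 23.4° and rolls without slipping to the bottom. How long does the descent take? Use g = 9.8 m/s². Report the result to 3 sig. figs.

With I = MR², the ratio k = I/(MR²) is 1.
Along the incline Mg sinθ − f = Ma, and torque about the center fR = Iα = kMR²(a/R) gives f = kMa.
Hence a = g sinθ/(1+k) = 9.8×sin23.4°/2 = 1.946 m/s².
With constant a from rest, t = √(2L/a) = √(2·7.22/1.946) ≈ 2.72 s.

t ≈ 2.72 s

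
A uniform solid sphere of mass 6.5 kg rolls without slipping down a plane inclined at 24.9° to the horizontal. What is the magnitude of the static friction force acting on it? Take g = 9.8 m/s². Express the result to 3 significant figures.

f ≈ 7.66 N

With I = (2/5)MR², the ratio k = I/(MR²) is 0.4.
Newton's second law down the slope: Mg sinθ − f = Ma. The torque equation fR = Iα (with α = a/R) gives f = kMa.
Combining, a = g sinθ/(1+k) and f = kMa = kMg sinθ/(1+k).
f = 0.4 × 6.5 × 9.8 × sin24.9° / 1.4 ≈ 7.66 N.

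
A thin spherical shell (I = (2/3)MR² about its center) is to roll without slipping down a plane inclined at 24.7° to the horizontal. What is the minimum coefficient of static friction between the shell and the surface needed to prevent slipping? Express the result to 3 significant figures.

The moment of inertia is (2/3)MR², giving k ≡ I/(MR²) = 2/3.
Translational: Mg sinθ − f = Ma. Rotational about the CM: fR = Iα = kMRa, so f = kMa.
These give a = g sinθ/(1+k) and the required friction f = kMg sinθ/(1+k).
The normal force is N = Mg cosθ, so μ_min = f/N = k tanθ/(1+k).
μ_min = (2/3) × tan24.7° / 1.667 ≈ 0.184.

μ_min ≈ 0.184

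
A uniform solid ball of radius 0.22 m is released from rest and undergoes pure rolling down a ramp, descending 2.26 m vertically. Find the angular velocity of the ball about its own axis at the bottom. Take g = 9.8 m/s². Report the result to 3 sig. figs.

For this body I = (2/5)MR², i.e. k = I/(MR²) = 0.4.
Since it rolls without slipping, ω = v/R and KE = ½Mv² + ½Iω² = ½(1+k)Mv² = (7/10)Mv².
Energy conservation Mgh = ½(1+k)Mv² gives v = √(2gh/(1+k)) = √(2 × 9.8 × 2.26 / 1.4) = 5.625 m/s.
Then ω = v/R = 5.625 / 0.22 ≈ 25.6 rad/s.

ω ≈ 25.6 rad/s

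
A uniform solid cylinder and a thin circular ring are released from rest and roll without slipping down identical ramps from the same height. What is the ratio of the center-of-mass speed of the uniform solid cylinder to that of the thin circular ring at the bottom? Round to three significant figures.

Each satisfies Mgh = ½(1+k)Mv² with k = I/(MR²), so v ∝ 1/√(1+k).
For the uniform solid cylinder k = 0.5; for the thin circular ring k = 1.
v₁/v₂ = √((1+k₂)/(1+k₁)) = √(2/1.5) ≈ 1.15.

v_ratio ≈ 1.15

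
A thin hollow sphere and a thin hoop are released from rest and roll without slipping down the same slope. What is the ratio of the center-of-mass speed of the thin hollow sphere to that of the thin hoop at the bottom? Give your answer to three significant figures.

v_ratio ≈ 1.10

Each satisfies Mgh = ½(1+k)Mv² with k = I/(MR²), so v ∝ 1/√(1+k).
For the thin hollow sphere k = 2/3; for the thin hoop k = 1.
v₁/v₂ = √((1+k₂)/(1+k₁)) = √(2/1.667) ≈ 1.10.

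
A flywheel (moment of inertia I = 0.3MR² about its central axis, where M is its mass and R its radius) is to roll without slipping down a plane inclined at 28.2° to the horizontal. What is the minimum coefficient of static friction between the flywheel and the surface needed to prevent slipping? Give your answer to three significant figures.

With I = 0.3MR², the ratio k = I/(MR²) is 0.3.
Translational: Mg sinθ − f = Ma. Rotational about the CM: fR = Iα = kMRa, so f = kMa.
These give a = g sinθ/(1+k) and the required friction f = kMg sinθ/(1+k).
With N = Mg cosθ, the no-slip condition f ≤ μN gives μ_min = f/N = k tanθ/(1+k).
μ_min = 0.3 × tan28.2° / 1.3 ≈ 0.124.

μ_min ≈ 0.124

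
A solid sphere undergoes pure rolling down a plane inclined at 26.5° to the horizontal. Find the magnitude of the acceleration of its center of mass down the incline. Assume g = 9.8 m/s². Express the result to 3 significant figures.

For this body I = (2/5)MR², i.e. k = I/(MR²) = 0.4.
Along the incline Mg sinθ − f = Ma, and torque about the center fR = Iα = kMR²(a/R) gives f = kMa.
Eliminating f: Mg sinθ = (1+k)Ma, so a = g sinθ/(1+k) = 9.8 × sin26.5° / 1.4 ≈ 3.12 m/s².

a ≈ 3.12 m/s²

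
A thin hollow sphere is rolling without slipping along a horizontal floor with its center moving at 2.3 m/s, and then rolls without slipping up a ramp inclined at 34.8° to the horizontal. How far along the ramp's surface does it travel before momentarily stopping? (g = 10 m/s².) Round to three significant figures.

d ≈ 0.772 m

For this body I = (2/3)MR², i.e. k = I/(MR²) = 2/3.
Since it rolls without slipping, ω = v/R and KE = ½Mv² + ½Iω² = ½(1+k)Mv² = (5/6)Mv².
Setting this equal to Mgh gives the vertical rise h = (1+k)v₀²/(2g) = 1.667×2.3²/(2×10) = 0.4408 m.
The distance along the slope is d = h/sinθ = 0.4408/sin34.8° ≈ 0.772 m.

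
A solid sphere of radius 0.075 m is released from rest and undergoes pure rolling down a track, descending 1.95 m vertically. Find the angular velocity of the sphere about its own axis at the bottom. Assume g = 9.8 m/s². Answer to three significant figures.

ω ≈ 69.7 rad/s

With I = (2/5)MR², the ratio k = I/(MR²) is 0.4.
Since it rolls without slipping, ω = v/R and KE = ½Mv² + ½Iω² = ½(1+k)Mv² = (7/10)Mv².
Energy conservation Mgh = ½(1+k)Mv² gives v = √(2gh/(1+k)) = √(2 × 9.8 × 1.95 / 1.4) = 5.225 m/s.
The angular speed follows from ω = v/R = 5.225/0.075 ≈ 69.7 rad/s.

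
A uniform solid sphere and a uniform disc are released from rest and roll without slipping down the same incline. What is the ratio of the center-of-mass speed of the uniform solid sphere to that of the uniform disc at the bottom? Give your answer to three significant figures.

v_ratio ≈ 1.04

Each satisfies Mgh = ½(1+k)Mv² with k = I/(MR²), so v ∝ 1/√(1+k).
For the uniform solid sphere k = 0.4; for the uniform disc k = 0.5.
v₁/v₂ = √((1+k₂)/(1+k₁)) = √(1.5/1.4) ≈ 1.04.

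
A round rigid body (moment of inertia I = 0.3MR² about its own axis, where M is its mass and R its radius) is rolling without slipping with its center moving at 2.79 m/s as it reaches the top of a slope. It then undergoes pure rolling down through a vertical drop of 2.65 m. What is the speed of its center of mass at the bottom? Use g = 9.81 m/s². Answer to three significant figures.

v ≈ 6.91 m/s

For this body I = 0.3MR², i.e. k = I/(MR²) = 0.3.
Rolling without slipping gives ω = v/R, so the total kinetic energy is ½Mv² + ½Iω² = ½(1+k)Mv² = (13/20)Mv².
Conserving energy between top and bottom: (13/20)Mv² = (13/20)Mv₀² + Mgh, hence v² = v₀² + 2gh/(1+k).
v = √(2.79² + 2×9.81×2.65/1.3) = √47.78 ≈ 6.91 m/s.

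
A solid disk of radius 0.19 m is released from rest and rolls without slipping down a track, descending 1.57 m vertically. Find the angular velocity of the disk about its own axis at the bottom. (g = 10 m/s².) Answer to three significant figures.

Here I = (1/2)MR², so the shape factor k = I/(MR²) = 0.5.
Rolling without slipping gives ω = v/R, so the total kinetic energy is ½Mv² + ½Iω² = ½(1+k)Mv² = (3/4)Mv².
Energy conservation Mgh = ½(1+k)Mv² gives v = √(2gh/(1+k)) = √(2 × 10 × 1.57 / 1.5) = 4.575 m/s.
The angular speed follows from ω = v/R = 4.575/0.19 ≈ 24.1 rad/s.

ω ≈ 24.1 rad/s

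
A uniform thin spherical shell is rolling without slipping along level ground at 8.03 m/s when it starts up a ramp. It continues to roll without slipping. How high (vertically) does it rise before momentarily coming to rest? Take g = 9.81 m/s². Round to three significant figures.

h ≈ 5.48 m

Here I = (2/3)MR², so the shape factor k = I/(MR²) = 2/3.
The rolling condition ω = v/R makes the rotational term ½I(v/R)² = ½kMv², so KE_total = ½(1+k)Mv² = (5/6)Mv².
At the top the kinetic energy is zero, so (5/6)Mv₀² = Mgh.
Thus h = (1+k)v₀²/(2g) = 1.667 × 8.03² / (2 × 9.81) ≈ 5.48 m.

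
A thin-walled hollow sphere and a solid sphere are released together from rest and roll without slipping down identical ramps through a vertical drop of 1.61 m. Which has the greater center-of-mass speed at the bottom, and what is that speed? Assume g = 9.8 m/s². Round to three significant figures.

the solid sphere, at v ≈ 4.75 m/s

For rolling without slipping, Mgh = ½(1+k)Mv² where k = I/(MR²), so v = √(2gh/(1+k)).
Thin-walled hollow sphere: k = 2/3, giving v = √(2×9.8×1.61/1.667) = 4.351 m/s.
Solid sphere: k = 0.4, giving v = √(2×9.8×1.61/1.4) = 4.748 m/s.
The smaller k wins: the solid sphere, at ≈ 4.75 m/s.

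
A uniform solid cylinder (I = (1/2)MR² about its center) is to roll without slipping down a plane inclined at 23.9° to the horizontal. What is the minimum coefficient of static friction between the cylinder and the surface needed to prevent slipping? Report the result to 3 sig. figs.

μ_min ≈ 0.148

For this body I = (1/2)MR², i.e. k = I/(MR²) = 0.5.
Translational: Mg sinθ − f = Ma. Rotational about the CM: fR = Iα = kMRa, so f = kMa.
These give a = g sinθ/(1+k) and the required friction f = kMg sinθ/(1+k).
The normal force is N = Mg cosθ, so μ_min = f/N = k tanθ/(1+k).
μ_min = 0.5 × tan23.9° / 1.5 ≈ 0.148.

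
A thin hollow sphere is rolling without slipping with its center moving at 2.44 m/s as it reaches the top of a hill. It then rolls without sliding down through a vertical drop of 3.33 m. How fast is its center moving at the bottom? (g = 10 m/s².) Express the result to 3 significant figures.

v ≈ 6.78 m/s

Here I = (2/3)MR², so the shape factor k = I/(MR²) = 2/3.
Pure rolling means v = ωR; then KE = ½Mv² + ½I(v/R)² = ½(1+k)Mv² = (5/6)Mv².
Energy conservation: (5/6)Mv₀² + Mgh = (5/6)Mv², so v² = v₀² + 2gh/(1+k).
v = √(2.44² + 2×10×3.33/1.667) = √45.91 ≈ 6.78 m/s.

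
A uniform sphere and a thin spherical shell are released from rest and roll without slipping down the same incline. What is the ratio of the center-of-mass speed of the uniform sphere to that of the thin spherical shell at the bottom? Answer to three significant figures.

v_ratio ≈ 1.09

Each satisfies Mgh = ½(1+k)Mv² with k = I/(MR²), so v ∝ 1/√(1+k).
For the uniform sphere k = 0.4; for the thin spherical shell k = 2/3.
v₁/v₂ = √((1+k₂)/(1+k₁)) = √(1.667/1.4) ≈ 1.09.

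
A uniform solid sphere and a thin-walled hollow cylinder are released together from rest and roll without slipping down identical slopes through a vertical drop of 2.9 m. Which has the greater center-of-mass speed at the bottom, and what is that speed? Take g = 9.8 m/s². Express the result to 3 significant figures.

For rolling without slipping, Mgh = ½(1+k)Mv² where k = I/(MR²), so v = √(2gh/(1+k)).
Uniform solid sphere: k = 0.4, giving v = √(2×9.8×2.9/1.4) = 6.372 m/s.
Thin-walled hollow cylinder: k = 1, giving v = √(2×9.8×2.9/2) = 5.331 m/s.
The smaller k wins: the uniform solid sphere, at ≈ 6.37 m/s.

the uniform solid sphere, at v ≈ 6.37 m/s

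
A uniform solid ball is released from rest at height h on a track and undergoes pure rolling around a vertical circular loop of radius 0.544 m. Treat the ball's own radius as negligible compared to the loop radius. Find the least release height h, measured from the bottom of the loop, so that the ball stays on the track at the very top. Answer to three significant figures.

For this body I = (2/5)MR², i.e. k = I/(MR²) = 0.4.
At the top, contact is just lost when gravity alone supplies the centripetal force: Mg = Mv_top²/r, i.e. v_top² = gr.
With ω = v/R, the kinetic energy at speed v is ½(1+k)Mv² = (7/10)Mv².
Energy conservation from release (height h) to the top (height 2r): Mgh = Mg(2r) + (7/10)M·gr.
Thus h_min = 2r + (1+k)r/2 = r(2 + 1.4/2) = 0.544 × 2.7 ≈ 1.47 m.

h_min ≈ 1.47 m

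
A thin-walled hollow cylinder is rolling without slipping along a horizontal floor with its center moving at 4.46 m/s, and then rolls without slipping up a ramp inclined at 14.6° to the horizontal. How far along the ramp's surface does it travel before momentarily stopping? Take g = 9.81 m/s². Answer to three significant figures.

d ≈ 8.04 m

The moment of inertia is MR², giving k ≡ I/(MR²) = 1.
The rolling condition ω = v/R makes the rotational term ½I(v/R)² = ½kMv², so KE_total = ½(1+k)Mv² = Mv².
Setting this equal to Mgh gives the vertical rise h = (1+k)v₀²/(2g) = 2×4.46²/(2×9.81) = 2.028 m.
Along the incline, d = h/sinθ = 2.028/sin14.6° ≈ 8.04 m.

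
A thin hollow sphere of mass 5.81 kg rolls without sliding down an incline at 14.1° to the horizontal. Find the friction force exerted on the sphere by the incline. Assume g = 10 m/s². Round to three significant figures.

f ≈ 5.66 N

The moment of inertia is (2/3)MR², giving k ≡ I/(MR²) = 2/3.
Newton's second law down the slope: Mg sinθ − f = Ma. The torque equation fR = Iα (with α = a/R) gives f = kMa.
Combining, a = g sinθ/(1+k) and f = kMa = kMg sinθ/(1+k).
f = (2/3) × 5.81 × 10 × sin14.1° / 1.667 ≈ 5.66 N.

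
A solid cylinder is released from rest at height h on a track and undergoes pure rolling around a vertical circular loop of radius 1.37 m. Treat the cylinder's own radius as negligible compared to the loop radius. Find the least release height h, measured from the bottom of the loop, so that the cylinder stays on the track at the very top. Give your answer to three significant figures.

h_min ≈ 3.77 m

For this body I = (1/2)MR², i.e. k = I/(MR²) = 0.5.
At the top of the loop, the minimum-contact condition is Mg = Mv_top²/r, so v_top² = gr.
With ω = v/R, the kinetic energy at speed v is ½(1+k)Mv² = (3/4)Mv².
Energy conservation from release (height h) to the top (height 2r): Mgh = Mg(2r) + (3/4)M·gr.
Thus h_min = 2r + (1+k)r/2 = r(2 + 1.5/2) = 1.37 × 2.75 ≈ 3.77 m.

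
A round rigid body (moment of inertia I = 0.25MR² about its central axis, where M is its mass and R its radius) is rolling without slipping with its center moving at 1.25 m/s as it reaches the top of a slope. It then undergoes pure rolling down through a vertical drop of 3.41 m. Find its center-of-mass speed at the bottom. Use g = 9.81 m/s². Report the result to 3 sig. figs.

v ≈ 7.42 m/s

For this body I = 0.25MR², i.e. k = I/(MR²) = 0.25.
Pure rolling means v = ωR; then KE = ½Mv² + ½I(v/R)² = ½(1+k)Mv² = (5/8)Mv².
Conserving energy between top and bottom: (5/8)Mv² = (5/8)Mv₀² + Mgh, hence v² = v₀² + 2gh/(1+k).
v = √(1.25² + 2×9.81×3.41/1.25) = √55.09 ≈ 7.42 m/s.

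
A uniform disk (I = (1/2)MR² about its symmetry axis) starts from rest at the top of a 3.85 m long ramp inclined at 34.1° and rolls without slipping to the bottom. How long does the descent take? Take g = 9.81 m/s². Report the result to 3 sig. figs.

With I = (1/2)MR², the ratio k = I/(MR²) is 0.5.
Newton's second law down the slope: Mg sinθ − f = Ma. The torque equation fR = Iα (with α = a/R) gives f = kMa.
Hence a = g sinθ/(1+k) = 9.81×sin34.1°/1.5 = 3.667 m/s².
With constant a from rest, t = √(2L/a) = √(2·3.85/3.667) ≈ 1.45 s.

t ≈ 1.45 s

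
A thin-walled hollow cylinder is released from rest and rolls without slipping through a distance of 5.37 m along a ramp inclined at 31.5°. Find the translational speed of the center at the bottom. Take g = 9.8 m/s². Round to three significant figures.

v ≈ 5.24 m/s

For this body I = MR², i.e. k = I/(MR²) = 1.
Pure rolling means v = ωR; then KE = ½Mv² + ½I(v/R)² = ½(1+k)Mv² = Mv².
The vertical drop is h = L sinθ = 5.37 × sin31.5° = 2.806 m.
Setting Mgh = Mv² gives v = √(2gh/(1+k)) = √(2·9.8·2.806/2) ≈ 5.24 m/s.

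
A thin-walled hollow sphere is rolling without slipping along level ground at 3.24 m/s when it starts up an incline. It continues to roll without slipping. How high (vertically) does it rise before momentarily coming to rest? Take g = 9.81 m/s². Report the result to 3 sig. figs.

h ≈ 0.892 m

Here I = (2/3)MR², so the shape factor k = I/(MR²) = 2/3.
Rolling without slipping gives ω = v/R, so the total kinetic energy is ½Mv² + ½Iω² = ½(1+k)Mv² = (5/6)Mv².
At the top the kinetic energy is zero, so (5/6)Mv₀² = Mgh.
Thus h = (1+k)v₀²/(2g) = 1.667 × 3.24² / (2 × 9.81) ≈ 0.892 m.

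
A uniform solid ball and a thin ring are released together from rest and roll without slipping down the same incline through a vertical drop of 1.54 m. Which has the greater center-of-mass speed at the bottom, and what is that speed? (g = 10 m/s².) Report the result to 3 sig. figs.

For rolling without slipping, Mgh = ½(1+k)Mv² where k = I/(MR²), so v = √(2gh/(1+k)).
Uniform solid ball: k = 0.4, giving v = √(2×10×1.54/1.4) = 4.69 m/s.
Thin ring: k = 1, giving v = √(2×10×1.54/2) = 3.924 m/s.
The smaller k wins: the uniform solid ball, at ≈ 4.69 m/s.

the uniform solid ball, at v ≈ 4.69 m/s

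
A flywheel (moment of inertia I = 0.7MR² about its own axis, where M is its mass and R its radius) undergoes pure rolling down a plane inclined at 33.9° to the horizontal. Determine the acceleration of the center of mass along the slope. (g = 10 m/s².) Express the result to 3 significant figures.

a ≈ 3.28 m/s²

Here I = 0.7MR², so the shape factor k = I/(MR²) = 0.7.
Along the incline Mg sinθ − f = Ma, and torque about the center fR = Iα = kMR²(a/R) gives f = kMa.
Eliminating f: Mg sinθ = (1+k)Ma, so a = g sinθ/(1+k) = 10 × sin33.9° / 1.7 ≈ 3.28 m/s².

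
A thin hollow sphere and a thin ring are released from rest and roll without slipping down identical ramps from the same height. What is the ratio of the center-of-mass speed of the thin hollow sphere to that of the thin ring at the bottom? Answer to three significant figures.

Each satisfies Mgh = ½(1+k)Mv² with k = I/(MR²), so v ∝ 1/√(1+k).
For the thin hollow sphere k = 2/3; for the thin ring k = 1.
v₁/v₂ = √((1+k₂)/(1+k₁)) = √(2/1.667) ≈ 1.10.

v_ratio ≈ 1.10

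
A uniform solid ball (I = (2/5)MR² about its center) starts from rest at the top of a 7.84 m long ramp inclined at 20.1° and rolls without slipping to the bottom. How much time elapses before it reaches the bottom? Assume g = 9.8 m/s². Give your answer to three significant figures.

The moment of inertia is (2/5)MR², giving k ≡ I/(MR²) = 0.4.
Along the incline Mg sinθ − f = Ma, and torque about the center fR = Iα = kMR²(a/R) gives f = kMa.
Hence a = g sinθ/(1+k) = 9.8×sin20.1°/1.4 = 2.406 m/s².
Starting from rest, L = ½at², so t = √(2L/a) = √(2×7.84/2.406) ≈ 2.55 s.

t ≈ 2.55 s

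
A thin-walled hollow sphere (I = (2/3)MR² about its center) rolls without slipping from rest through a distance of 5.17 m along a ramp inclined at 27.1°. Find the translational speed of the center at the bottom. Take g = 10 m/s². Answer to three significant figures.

v ≈ 5.32 m/s

With I = (2/3)MR², the ratio k = I/(MR²) is 2/3.
Since it rolls without slipping, ω = v/R and KE = ½Mv² + ½Iω² = ½(1+k)Mv² = (5/6)Mv².
The vertical drop is h = L sinθ = 5.17 × sin27.1° = 2.355 m.
Setting Mgh = (5/6)Mv² gives v = √(2gh/(1+k)) = √(2·10·2.355/1.667) ≈ 5.32 m/s.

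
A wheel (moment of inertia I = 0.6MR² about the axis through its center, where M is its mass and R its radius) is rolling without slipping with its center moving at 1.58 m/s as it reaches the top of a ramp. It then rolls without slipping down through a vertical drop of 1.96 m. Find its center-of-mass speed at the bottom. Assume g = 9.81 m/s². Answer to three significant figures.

v ≈ 5.15 m/s

The moment of inertia is 0.6MR², giving k ≡ I/(MR²) = 0.6.
Rolling without slipping gives ω = v/R, so the total kinetic energy is ½Mv² + ½Iω² = ½(1+k)Mv² = (4/5)Mv².
Conserving energy between top and bottom: (4/5)Mv² = (4/5)Mv₀² + Mgh, hence v² = v₀² + 2gh/(1+k).
v = √(1.58² + 2×9.81×1.96/1.6) = √26.53 ≈ 5.15 m/s.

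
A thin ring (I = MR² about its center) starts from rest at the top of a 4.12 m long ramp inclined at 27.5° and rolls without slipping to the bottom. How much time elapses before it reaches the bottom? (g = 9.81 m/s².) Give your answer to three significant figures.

For this body I = MR², i.e. k = I/(MR²) = 1.
Along the incline Mg sinθ − f = Ma, and torque about the center fR = Iα = kMR²(a/R) gives f = kMa.
Hence a = g sinθ/(1+k) = 9.81×sin27.5°/2 = 2.265 m/s².
Starting from rest, L = ½at², so t = √(2L/a) = √(2×4.12/2.265) ≈ 1.91 s.

t ≈ 1.91 s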